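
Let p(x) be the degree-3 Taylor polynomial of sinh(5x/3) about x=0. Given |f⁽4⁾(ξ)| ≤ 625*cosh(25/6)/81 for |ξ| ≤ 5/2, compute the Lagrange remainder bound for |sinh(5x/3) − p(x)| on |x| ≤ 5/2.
390625*cosh(25/6)/31104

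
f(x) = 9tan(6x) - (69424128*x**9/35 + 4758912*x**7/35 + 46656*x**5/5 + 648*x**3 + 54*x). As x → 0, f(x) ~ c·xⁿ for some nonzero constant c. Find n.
11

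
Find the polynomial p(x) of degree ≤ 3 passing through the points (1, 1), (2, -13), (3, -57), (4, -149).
-3*x**3 + 3*x**2 - 2*x + 3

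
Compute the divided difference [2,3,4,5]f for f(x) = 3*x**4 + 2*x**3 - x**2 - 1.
44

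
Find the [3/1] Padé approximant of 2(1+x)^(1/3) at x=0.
(-2*x**3/81 + 2*x**2/9 + 2*x + 2)/(2*x/3 + 1)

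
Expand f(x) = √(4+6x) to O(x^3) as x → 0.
2 + 3*x/2 - 9*x**2/16 + O(x**3)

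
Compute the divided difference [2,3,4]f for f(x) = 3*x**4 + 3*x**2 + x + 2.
168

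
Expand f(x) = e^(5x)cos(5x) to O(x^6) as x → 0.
1 + 5*x - 125*x**3/3 - 625*x**4/6 - 625*x**5/6 + O(x**6)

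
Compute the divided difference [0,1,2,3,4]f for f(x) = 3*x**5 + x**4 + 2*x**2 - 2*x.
31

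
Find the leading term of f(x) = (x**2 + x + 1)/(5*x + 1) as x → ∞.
x/5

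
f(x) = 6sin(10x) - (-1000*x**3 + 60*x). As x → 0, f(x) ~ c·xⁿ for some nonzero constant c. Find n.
5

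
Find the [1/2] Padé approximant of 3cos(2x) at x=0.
3/(2*x**2 + 1)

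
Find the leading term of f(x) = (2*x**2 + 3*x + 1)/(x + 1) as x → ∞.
2*x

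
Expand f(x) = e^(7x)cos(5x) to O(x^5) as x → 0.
1 + 7*x + 12*x**2 - 91*x**3/3 - 1081*x**4/6 + O(x**5)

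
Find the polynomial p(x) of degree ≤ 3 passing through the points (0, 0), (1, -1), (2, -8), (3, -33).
-2*x**3 + 3*x**2 - 2*x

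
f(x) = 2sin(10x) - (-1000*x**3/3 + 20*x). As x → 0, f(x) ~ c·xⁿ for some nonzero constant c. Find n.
5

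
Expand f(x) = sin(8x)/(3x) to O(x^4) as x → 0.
8/3 - 256*x**2/9 + O(x**4)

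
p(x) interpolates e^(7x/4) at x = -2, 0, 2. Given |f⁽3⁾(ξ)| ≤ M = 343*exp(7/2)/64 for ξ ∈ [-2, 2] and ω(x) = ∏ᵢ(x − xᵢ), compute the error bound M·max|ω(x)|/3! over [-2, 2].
343*sqrt(3)*exp(7/2)/216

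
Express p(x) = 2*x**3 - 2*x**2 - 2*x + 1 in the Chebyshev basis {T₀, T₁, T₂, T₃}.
(-1/2)T₁ - T₂ + (1/2)T₃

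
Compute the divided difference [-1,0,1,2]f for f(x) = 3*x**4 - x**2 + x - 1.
6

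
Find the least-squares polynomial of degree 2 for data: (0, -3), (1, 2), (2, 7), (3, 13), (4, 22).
-19/7 + (247/70)x + (9/14)x²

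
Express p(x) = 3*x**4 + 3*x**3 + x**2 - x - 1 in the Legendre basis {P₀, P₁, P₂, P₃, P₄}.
(-1/15)P₀ + (4/5)P₁ + (50/21)P₂ + (6/5)P₃ + (24/35)P₄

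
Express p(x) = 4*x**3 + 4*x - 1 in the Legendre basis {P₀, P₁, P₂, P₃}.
-P₀ + (32/5)P₁ + (8/5)P₃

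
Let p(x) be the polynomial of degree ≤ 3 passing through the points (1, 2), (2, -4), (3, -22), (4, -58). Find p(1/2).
19/8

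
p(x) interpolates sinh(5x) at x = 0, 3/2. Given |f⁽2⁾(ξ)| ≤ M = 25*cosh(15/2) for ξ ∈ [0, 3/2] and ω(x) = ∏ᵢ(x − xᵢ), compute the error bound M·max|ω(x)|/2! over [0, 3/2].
225*cosh(15/2)/32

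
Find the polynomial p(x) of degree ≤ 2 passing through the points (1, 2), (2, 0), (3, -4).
-x**2 + x + 2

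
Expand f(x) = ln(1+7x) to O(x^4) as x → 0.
7*x - 49*x**2/2 + 343*x**3/3 + O(x**4)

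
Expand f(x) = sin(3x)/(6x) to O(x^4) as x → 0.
1/2 - 3*x**2/4 + O(x**4)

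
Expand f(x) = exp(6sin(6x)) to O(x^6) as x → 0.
1 + 36*x + 648*x**2 + 7560*x**3 + 62208*x**4 + 1821528*x**5/5 + O(x**6)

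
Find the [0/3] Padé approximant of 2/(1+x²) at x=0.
2/(x**2 + 1)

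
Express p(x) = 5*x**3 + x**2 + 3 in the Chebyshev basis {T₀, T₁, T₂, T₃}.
(7/2)T₀ + (15/4)T₁ + (1/2)T₂ + (5/4)T₃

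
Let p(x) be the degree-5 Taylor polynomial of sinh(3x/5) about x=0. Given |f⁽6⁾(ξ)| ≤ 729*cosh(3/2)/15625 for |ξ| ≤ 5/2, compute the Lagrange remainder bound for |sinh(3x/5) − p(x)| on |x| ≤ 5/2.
81*cosh(3/2)/5120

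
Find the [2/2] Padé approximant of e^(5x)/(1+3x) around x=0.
(1075*x**2/228 + 55*x/19 + 1)/(-815*x**2/228 + 17*x/19 + 1)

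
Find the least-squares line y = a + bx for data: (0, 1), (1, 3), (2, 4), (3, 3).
a = 17/10, b = 7/10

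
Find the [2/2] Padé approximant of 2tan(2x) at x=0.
4*x/(1 - 4*x**2/3)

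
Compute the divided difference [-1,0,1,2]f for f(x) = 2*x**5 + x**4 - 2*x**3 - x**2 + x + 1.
10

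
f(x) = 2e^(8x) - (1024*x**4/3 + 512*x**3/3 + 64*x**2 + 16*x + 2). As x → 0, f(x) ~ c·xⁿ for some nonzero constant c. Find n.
5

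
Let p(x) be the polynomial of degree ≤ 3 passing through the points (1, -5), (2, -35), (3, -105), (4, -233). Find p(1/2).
5/8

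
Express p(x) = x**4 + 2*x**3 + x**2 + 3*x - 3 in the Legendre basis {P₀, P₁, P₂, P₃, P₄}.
(-37/15)P₀ + (21/5)P₁ + (26/21)P₂ + (4/5)P₃ + (8/35)P₄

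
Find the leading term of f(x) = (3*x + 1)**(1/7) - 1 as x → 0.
3*x/7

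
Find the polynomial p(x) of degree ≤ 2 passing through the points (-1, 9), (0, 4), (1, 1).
x**2 - 4*x + 4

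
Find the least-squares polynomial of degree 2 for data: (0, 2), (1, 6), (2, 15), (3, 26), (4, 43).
2 + (11/5)x + (2)x²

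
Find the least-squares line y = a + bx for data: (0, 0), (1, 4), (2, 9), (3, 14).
a = -3/10, b = 47/10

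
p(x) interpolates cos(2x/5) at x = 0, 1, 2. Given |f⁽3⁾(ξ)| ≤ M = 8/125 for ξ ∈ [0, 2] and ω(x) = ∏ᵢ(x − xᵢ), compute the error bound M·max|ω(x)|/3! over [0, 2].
8*sqrt(3)/3375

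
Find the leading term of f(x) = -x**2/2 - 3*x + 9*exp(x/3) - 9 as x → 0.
x**3/18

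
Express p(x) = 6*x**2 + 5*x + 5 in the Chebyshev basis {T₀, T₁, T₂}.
(8)T₀ + (5)T₁ + (3)T₂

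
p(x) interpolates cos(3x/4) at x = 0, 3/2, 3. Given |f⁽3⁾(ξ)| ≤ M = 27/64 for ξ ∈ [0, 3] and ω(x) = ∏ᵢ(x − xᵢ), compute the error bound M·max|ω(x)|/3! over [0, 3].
27*sqrt(3)/512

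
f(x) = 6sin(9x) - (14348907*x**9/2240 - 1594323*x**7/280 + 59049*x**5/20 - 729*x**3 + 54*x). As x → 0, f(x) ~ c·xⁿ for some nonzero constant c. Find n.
11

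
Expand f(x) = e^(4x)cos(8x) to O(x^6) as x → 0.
1 + 4*x - 24*x**2 - 352*x**3/3 - 224*x**4/3 + 5248*x**5/15 + O(x**6)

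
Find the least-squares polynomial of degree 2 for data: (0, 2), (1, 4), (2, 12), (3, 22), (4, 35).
57/35 + (54/35)x + (12/7)x²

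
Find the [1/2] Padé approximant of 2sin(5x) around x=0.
10*x/(25*x**2/6 + 1)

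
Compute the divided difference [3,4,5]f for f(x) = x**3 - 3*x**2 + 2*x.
9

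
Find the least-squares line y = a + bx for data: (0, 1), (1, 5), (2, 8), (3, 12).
a = 11/10, b = 18/5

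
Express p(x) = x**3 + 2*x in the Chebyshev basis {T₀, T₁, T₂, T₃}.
(11/4)T₁ + (1/4)T₃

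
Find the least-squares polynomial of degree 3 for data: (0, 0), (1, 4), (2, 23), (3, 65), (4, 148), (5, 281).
-1/9 + (865/378)x + (47/252)x² + (229/108)x³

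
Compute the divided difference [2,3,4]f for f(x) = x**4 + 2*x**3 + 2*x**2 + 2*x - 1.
75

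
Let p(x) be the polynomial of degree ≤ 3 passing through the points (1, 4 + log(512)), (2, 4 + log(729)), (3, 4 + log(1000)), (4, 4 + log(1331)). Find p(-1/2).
4 + log(5764607523034234880000000000000000000000000*11**(7/16)*2**(3/8)*3**(1/8)*5**(5/16)/146338258096183958787451128766993680429537)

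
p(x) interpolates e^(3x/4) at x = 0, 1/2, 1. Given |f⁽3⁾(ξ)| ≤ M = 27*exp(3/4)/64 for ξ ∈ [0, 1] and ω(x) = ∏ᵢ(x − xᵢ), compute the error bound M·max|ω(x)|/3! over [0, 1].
sqrt(3)*exp(3/4)/512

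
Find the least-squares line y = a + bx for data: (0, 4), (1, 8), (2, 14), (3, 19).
a = 18/5, b = 51/10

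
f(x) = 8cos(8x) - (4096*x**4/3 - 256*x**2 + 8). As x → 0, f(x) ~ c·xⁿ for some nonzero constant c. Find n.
6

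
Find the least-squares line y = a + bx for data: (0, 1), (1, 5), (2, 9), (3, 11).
a = 7/5, b = 17/5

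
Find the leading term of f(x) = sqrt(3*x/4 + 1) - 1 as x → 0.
3*x/8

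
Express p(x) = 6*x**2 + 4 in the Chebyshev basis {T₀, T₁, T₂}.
(7)T₀ + (3)T₂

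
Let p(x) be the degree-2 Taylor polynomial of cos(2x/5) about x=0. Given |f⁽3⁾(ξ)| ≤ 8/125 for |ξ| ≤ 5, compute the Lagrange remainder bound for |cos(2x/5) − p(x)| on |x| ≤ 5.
4/3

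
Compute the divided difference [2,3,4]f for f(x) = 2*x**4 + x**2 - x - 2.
111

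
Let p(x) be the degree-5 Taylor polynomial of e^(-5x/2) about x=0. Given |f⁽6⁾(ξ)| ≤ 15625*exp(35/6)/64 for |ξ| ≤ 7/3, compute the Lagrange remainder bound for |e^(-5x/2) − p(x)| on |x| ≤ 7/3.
367653125*exp(35/6)/6718464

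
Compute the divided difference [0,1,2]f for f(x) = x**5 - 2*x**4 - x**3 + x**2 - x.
-1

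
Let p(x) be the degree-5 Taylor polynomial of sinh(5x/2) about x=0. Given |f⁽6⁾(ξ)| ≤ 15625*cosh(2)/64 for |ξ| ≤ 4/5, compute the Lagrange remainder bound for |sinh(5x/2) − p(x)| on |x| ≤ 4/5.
4*cosh(2)/45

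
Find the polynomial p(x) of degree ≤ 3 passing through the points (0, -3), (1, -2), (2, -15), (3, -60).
-3*x**3 + 2*x**2 + 2*x - 3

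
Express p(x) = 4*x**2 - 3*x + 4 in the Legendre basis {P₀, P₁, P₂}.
(16/3)P₀ + (-3)P₁ + (8/3)P₂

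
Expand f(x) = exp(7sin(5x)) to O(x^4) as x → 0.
1 + 35*x + 1225*x**2/2 + 7000*x**3 + O(x**4)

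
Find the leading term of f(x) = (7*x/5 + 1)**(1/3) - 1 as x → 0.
7*x/15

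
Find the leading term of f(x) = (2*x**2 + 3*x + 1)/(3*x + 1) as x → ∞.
2*x/3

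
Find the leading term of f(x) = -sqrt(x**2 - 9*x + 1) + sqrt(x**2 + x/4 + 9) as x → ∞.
37/8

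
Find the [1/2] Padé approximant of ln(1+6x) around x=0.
6*x/(-3*x**2 + 3*x + 1)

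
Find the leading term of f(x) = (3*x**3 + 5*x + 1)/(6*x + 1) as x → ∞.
x**2/2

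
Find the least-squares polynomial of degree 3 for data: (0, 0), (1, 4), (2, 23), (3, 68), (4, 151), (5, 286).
-13/126 + (1087/756)x + (58/63)x² + (221/108)x³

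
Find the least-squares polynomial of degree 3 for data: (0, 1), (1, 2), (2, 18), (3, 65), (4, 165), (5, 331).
22/21 + (-61/126)x + (-131/84)x² + (107/36)x³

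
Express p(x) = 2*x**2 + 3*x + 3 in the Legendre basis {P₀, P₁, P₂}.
(11/3)P₀ + (3)P₁ + (4/3)P₂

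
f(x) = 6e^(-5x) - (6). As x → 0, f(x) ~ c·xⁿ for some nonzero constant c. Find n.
1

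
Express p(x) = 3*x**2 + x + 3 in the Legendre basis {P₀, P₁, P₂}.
(4)P₀ + P₁ + (2)P₂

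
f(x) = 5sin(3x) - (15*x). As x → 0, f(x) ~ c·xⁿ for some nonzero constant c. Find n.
3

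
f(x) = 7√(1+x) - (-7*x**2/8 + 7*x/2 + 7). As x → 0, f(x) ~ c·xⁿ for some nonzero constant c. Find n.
3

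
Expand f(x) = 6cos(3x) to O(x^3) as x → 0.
6 - 27*x**2 + O(x**3)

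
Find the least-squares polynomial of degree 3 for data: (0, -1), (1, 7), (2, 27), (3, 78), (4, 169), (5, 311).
-2/3 + (365/126)x + (34/21)x² + (37/18)x³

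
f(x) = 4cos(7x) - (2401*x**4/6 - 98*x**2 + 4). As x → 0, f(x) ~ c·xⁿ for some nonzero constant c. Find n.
6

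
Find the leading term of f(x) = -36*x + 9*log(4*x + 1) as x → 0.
-72*x**2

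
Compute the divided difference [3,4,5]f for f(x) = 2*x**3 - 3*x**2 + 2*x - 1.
21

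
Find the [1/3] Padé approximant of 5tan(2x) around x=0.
10*x/(1 - 4*x**2/3)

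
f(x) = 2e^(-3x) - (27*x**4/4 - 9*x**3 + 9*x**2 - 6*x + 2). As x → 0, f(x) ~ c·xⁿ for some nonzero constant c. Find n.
5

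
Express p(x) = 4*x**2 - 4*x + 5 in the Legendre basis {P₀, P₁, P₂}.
(19/3)P₀ + (-4)P₁ + (8/3)P₂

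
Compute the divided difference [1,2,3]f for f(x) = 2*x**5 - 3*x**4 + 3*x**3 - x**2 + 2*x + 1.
122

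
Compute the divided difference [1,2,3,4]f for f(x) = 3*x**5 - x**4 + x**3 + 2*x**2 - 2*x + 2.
186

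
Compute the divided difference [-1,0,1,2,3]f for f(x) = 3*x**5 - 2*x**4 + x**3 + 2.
13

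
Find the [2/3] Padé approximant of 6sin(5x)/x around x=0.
(30 - 175*x**2/2)/(5*x**2/4 + 1)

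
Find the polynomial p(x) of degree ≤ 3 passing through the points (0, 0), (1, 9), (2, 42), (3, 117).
3*x**3 + 3*x**2 + 3*x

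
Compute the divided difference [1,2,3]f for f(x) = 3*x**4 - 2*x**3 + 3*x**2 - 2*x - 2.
66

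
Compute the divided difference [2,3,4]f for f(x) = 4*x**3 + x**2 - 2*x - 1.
37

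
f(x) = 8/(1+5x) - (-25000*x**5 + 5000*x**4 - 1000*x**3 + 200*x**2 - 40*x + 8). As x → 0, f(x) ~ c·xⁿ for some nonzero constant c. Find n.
6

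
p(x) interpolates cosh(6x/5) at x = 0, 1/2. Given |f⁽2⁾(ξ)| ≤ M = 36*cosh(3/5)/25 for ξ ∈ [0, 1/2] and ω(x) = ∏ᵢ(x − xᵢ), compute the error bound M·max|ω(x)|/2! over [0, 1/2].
9*cosh(3/5)/200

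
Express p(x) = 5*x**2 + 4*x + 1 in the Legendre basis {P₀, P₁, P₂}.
(8/3)P₀ + (4)P₁ + (10/3)P₂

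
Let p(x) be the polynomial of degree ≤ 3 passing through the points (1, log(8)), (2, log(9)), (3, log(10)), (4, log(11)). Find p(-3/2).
-495*log(3)/8 - 105*log(11)/16 + 693*log(2)/16 + 385*log(10)/16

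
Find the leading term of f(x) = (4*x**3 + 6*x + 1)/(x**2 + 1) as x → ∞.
4*x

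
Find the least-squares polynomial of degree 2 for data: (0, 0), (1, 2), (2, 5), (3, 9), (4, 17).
9/35 + (27/70)x + (13/14)x²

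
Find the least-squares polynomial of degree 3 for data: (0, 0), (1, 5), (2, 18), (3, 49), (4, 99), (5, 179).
5/126 + (1627/756)x + (94/63)x² + (113/108)x³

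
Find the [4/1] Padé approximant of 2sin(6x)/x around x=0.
648*x**4/5 - 72*x**2 + 12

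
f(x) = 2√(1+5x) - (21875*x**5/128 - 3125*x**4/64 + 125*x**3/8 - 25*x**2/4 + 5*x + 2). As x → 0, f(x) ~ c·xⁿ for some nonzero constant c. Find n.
6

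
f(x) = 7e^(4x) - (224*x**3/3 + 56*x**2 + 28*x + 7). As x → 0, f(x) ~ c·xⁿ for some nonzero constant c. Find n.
4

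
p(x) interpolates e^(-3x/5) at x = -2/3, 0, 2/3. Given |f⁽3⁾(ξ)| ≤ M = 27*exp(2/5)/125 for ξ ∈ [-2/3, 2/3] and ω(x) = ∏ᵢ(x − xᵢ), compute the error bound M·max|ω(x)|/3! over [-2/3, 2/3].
8*sqrt(3)*exp(2/5)/3375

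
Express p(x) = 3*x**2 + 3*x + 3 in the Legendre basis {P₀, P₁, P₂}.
(4)P₀ + (3)P₁ + (2)P₂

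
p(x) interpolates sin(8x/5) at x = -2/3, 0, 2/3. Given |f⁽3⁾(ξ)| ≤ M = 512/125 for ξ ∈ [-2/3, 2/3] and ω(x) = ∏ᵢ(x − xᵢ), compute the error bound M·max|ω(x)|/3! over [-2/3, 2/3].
4096*sqrt(3)/91125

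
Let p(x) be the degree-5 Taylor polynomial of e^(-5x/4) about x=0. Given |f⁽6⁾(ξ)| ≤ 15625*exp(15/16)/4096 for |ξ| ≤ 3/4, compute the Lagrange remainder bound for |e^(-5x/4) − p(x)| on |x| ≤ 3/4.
253125*exp(15/16)/268435456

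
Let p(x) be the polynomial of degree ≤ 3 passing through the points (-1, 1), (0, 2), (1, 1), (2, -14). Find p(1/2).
5/2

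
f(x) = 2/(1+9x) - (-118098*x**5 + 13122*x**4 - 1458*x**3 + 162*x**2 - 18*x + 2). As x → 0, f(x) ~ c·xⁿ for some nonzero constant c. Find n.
6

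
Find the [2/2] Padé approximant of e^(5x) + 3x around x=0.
(505*x**2/12 + 13*x + 1)/(-125*x**2/12 + 5*x + 1)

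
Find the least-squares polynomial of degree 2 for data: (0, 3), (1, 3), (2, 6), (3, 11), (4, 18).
101/35 + (-27/35)x + (8/7)x²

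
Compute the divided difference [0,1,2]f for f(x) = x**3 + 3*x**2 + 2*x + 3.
6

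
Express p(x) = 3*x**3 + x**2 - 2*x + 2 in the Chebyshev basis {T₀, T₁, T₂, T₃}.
(5/2)T₀ + (1/4)T₁ + (1/2)T₂ + (3/4)T₃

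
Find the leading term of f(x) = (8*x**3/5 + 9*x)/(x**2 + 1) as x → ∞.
8*x/5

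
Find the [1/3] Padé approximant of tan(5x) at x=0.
5*x/(1 - 25*x**2/3)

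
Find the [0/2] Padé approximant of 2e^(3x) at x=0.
2/(9*x**2/2 - 3*x + 1)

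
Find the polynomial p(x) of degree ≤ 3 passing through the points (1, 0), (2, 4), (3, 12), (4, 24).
2*x**2 - 2*x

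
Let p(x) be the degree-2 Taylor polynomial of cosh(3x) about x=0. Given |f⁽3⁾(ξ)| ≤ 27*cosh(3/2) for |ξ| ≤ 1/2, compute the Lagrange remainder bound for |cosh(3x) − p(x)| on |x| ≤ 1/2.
9*cosh(3/2)/16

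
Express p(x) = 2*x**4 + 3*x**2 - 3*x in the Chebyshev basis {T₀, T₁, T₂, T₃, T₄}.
(9/4)T₀ + (-3)T₁ + (5/2)T₂ + (1/4)T₄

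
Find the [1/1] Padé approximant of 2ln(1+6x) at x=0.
12*x/(3*x + 1)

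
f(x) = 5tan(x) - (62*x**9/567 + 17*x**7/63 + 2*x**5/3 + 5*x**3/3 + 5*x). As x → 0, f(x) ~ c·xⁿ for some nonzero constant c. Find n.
11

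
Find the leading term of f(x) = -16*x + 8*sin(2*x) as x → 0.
-32*x**3/3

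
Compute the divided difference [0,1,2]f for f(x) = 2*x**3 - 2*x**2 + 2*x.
4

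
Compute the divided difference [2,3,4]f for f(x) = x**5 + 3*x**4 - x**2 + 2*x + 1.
449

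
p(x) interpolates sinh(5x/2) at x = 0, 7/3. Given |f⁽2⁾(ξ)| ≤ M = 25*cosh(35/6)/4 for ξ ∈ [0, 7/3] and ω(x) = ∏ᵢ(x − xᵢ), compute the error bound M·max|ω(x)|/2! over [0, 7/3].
1225*cosh(35/6)/288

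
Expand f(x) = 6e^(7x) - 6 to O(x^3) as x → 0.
42*x + 147*x**2 + O(x**3)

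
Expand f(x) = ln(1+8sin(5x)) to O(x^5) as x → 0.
40*x - 800*x**2 + 63500*x**3/3 - 1900000*x**4/3 + O(x**5)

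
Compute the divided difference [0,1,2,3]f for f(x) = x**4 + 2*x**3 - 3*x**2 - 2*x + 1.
8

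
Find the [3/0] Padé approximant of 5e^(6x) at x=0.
180*x**3 + 90*x**2 + 30*x + 5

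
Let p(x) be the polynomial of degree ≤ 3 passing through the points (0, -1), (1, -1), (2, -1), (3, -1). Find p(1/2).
-1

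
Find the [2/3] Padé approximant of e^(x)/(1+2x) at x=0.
(13*x**2/148 + 94*x/185 + 1)/(353*x**3/2220 - 669*x**2/740 + 279*x/185 + 1)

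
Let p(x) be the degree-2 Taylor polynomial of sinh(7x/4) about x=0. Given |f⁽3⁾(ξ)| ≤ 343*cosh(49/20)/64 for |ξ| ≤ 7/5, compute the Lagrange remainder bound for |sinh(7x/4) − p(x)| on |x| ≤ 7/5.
117649*cosh(49/20)/48000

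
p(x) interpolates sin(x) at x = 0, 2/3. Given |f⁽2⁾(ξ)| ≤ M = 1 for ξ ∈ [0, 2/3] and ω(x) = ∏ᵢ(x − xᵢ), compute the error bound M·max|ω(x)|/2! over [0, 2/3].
1/18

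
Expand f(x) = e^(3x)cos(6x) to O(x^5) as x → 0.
1 + 3*x - 27*x**2/2 - 99*x**3/2 - 189*x**4/8 + O(x**5)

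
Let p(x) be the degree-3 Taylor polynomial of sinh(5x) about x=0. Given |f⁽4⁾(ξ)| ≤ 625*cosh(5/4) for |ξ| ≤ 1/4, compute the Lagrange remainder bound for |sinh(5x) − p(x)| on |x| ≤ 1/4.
625*cosh(5/4)/6144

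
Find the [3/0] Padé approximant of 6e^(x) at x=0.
x**3 + 3*x**2 + 6*x + 6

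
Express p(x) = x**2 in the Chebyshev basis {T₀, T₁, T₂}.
(1/2)T₀ + (1/2)T₂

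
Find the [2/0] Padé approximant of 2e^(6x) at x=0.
36*x**2 + 12*x + 2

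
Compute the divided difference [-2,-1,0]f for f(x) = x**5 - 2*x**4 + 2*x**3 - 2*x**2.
-37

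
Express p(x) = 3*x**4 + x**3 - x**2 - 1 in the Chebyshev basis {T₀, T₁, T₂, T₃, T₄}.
(-3/8)T₀ + (3/4)T₁ + T₂ + (1/4)T₃ + (3/8)T₄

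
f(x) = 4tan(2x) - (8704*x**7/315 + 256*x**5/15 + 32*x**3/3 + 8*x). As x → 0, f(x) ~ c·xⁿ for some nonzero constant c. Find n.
9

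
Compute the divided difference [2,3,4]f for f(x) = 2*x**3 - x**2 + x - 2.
17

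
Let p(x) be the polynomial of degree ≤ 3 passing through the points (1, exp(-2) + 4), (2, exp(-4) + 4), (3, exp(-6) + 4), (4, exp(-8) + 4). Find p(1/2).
(-35*exp(4) - 5 + 21*exp(2) + 35*exp(6) + 64*exp(8))*exp(-8)/16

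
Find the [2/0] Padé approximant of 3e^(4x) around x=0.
24*x**2 + 12*x + 3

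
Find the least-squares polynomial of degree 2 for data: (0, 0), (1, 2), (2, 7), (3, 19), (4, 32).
-2/35 + (-13/70)x + (29/14)x²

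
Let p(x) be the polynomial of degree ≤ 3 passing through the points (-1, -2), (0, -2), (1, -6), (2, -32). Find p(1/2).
-19/8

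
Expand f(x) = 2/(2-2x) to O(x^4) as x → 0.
1 + x + x**2 + x**3 + O(x**4)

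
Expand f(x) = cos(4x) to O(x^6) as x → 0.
1 - 8*x**2 + 32*x**4/3 + O(x**6)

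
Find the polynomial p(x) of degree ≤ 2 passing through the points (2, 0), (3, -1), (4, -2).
2 - x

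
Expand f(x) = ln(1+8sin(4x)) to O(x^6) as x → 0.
32*x - 512*x**2 + 32512*x**3/3 - 778240*x**4/3 + 19870720*x**5/3 + O(x**6)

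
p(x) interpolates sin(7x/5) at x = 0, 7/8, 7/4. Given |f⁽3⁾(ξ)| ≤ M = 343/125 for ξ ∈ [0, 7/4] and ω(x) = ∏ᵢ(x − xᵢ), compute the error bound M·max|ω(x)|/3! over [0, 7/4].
117649*sqrt(3)/1728000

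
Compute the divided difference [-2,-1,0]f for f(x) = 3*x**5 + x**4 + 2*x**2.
-36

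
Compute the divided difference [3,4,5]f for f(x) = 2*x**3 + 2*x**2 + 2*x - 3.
26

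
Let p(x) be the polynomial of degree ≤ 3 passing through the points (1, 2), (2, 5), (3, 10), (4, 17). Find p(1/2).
5/4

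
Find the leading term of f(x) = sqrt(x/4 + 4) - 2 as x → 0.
x/16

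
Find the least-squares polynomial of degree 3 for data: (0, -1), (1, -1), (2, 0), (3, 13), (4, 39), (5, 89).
-58/63 + (71/189)x + (-35/18)x² + (59/54)x³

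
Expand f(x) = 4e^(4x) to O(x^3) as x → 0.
4 + 16*x + 32*x**2 + O(x**3)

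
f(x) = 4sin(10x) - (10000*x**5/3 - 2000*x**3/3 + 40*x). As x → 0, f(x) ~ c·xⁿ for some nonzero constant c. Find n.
7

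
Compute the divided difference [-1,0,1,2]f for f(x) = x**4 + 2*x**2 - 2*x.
2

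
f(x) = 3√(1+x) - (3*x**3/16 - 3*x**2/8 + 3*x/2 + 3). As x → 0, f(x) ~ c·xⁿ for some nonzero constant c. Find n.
4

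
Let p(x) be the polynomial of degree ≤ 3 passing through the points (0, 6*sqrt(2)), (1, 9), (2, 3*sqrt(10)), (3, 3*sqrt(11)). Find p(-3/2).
-1701/16 - 105*sqrt(11)/16 + 315*sqrt(2)/8 + 405*sqrt(10)/16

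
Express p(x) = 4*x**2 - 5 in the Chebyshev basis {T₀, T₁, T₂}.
(-3)T₀ + (2)T₂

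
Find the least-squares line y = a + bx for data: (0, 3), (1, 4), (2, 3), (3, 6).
a = 14/5, b = 4/5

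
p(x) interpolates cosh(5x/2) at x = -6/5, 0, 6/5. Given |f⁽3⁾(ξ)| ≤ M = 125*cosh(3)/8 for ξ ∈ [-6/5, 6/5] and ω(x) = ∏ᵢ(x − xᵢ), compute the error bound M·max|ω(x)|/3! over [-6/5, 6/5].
sqrt(3)*cosh(3)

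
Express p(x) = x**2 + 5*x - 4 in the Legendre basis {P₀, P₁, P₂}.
(-11/3)P₀ + (5)P₁ + (2/3)P₂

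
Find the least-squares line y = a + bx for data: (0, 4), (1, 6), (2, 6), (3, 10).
a = 19/5, b = 9/5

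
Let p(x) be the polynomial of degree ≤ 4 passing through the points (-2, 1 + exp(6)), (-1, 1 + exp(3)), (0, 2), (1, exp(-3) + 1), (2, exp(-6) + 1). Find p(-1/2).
((-5*exp(6) + 218 + 60*exp(3))*exp(6) - 20*exp(3) + 3)*exp(-6)/128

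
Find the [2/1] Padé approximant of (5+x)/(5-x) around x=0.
(x/5 + 1)/(1 - x/5)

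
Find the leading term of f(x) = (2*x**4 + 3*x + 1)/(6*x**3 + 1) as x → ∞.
x/3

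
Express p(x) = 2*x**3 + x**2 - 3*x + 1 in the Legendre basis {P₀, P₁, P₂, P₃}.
(4/3)P₀ + (-9/5)P₁ + (2/3)P₂ + (4/5)P₃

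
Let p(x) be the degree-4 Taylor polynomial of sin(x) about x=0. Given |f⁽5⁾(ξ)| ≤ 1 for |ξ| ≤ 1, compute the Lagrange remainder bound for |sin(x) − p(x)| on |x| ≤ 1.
1/120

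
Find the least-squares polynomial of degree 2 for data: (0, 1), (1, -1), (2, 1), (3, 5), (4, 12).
6/7 + (-102/35)x + (10/7)x²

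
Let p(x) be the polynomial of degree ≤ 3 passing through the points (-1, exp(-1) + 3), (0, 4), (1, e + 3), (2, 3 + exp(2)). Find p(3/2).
(1 + e*(5*exp(2) + 15*e + 43))*exp(-1)/16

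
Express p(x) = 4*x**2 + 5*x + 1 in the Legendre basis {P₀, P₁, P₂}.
(7/3)P₀ + (5)P₁ + (8/3)P₂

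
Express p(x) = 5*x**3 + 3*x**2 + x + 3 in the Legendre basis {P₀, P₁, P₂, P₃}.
(4)P₀ + (4)P₁ + (2)P₂ + (2)P₃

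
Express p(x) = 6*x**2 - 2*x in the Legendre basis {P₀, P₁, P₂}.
(2)P₀ + (-2)P₁ + (4)P₂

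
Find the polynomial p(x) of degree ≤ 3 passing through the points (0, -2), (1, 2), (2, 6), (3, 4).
-x**3 + 3*x**2 + 2*x - 2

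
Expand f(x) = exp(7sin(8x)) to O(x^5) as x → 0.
1 + 56*x + 1568*x**2 + 28672*x**3 + 376320*x**4 + O(x**5)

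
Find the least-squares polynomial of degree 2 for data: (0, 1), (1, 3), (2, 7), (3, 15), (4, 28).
46/35 + (-29/35)x + (13/7)x²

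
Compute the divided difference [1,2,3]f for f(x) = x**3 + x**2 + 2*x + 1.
7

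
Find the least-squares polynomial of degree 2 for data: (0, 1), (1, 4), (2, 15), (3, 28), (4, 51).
1 + (2/5)x + (3)x²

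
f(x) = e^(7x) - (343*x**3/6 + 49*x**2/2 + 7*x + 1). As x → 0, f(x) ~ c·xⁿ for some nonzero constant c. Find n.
4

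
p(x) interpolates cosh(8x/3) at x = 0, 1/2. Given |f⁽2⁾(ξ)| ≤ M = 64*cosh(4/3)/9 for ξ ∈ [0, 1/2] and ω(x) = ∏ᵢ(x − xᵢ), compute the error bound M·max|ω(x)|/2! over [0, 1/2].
2*cosh(4/3)/9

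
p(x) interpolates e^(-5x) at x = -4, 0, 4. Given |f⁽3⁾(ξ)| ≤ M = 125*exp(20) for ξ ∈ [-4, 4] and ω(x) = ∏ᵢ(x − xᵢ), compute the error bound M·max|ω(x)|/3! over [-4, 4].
8000*sqrt(3)*exp(20)/27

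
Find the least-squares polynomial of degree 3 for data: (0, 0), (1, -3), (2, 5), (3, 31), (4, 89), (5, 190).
-23/126 + (-2185/756)x + (-295/252)x² + (101/54)x³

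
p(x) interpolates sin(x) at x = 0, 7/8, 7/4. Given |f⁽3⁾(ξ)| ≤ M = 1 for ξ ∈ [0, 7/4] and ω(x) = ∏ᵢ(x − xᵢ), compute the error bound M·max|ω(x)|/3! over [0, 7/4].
343*sqrt(3)/13824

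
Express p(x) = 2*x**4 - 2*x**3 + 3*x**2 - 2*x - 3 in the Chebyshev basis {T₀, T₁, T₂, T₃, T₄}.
(-3/4)T₀ + (-7/2)T₁ + (5/2)T₂ + (-1/2)T₃ + (1/4)T₄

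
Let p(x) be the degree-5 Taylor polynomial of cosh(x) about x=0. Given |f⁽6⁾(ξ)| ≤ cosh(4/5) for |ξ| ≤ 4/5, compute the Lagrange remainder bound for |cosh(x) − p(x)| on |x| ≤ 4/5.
256*cosh(4/5)/703125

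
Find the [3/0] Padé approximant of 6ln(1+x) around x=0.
x*(2*x**2 - 3*x + 6)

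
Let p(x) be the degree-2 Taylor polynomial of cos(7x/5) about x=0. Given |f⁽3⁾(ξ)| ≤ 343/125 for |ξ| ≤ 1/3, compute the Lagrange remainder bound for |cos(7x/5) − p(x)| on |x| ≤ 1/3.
343/20250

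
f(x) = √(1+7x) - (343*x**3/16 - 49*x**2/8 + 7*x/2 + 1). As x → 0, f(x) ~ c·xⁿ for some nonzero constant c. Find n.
4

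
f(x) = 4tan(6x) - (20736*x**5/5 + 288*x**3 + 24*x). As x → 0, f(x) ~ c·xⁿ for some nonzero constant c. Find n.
7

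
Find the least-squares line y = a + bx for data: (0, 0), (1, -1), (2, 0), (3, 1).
a = -3/5, b = 2/5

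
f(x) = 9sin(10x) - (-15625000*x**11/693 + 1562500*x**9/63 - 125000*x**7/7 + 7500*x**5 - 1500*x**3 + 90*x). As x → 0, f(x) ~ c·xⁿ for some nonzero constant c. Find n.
13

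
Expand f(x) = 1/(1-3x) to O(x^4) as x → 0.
1 + 3*x + 9*x**2 + 27*x**3 + O(x**4)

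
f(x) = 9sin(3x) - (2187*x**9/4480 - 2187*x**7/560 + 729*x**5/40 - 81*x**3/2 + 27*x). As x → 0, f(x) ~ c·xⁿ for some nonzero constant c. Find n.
11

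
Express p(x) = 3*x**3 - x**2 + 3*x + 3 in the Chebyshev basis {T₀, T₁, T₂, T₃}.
(5/2)T₀ + (21/4)T₁ + (-1/2)T₂ + (3/4)T₃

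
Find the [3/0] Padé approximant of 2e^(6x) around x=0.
72*x**3 + 36*x**2 + 12*x + 2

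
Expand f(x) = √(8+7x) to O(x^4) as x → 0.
2*sqrt(2) + 7*sqrt(2)*x/8 - 49*sqrt(2)*x**2/256 + 343*sqrt(2)*x**3/4096 + O(x**4)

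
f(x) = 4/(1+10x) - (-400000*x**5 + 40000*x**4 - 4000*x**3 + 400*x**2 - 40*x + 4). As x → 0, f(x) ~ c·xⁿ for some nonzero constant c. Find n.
6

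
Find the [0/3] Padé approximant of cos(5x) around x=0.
1/(25*x**2/2 + 1)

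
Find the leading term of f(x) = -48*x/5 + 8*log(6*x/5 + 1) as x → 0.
-144*x**2/25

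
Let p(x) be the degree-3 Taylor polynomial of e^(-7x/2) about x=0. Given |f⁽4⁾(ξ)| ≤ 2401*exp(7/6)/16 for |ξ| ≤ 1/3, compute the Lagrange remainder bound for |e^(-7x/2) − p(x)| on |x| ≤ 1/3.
2401*exp(7/6)/31104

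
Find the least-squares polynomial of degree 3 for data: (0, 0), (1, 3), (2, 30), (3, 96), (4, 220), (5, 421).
-10/63 + (-295/189)x + (283/126)x² + (161/54)x³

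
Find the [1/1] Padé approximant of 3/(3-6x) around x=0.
1/(1 - 2*x)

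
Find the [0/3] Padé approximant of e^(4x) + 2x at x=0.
1/(-392*x**3/3 + 28*x**2 - 6*x + 1)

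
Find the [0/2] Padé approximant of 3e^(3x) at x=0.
3/(9*x**2/2 - 3*x + 1)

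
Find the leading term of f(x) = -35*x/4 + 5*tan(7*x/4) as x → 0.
1715*x**3/192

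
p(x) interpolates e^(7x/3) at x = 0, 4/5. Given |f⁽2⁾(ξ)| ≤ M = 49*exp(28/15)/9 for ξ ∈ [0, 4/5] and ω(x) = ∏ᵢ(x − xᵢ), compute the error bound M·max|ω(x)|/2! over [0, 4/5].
98*exp(28/15)/225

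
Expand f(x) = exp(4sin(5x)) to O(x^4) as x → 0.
1 + 20*x + 200*x**2 + 1250*x**3 + O(x**4)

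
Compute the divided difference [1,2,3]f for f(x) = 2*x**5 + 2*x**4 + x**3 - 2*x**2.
234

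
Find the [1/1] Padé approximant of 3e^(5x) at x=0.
(15*x/2 + 3)/(1 - 5*x/2)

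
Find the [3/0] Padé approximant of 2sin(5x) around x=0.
-125*x**3/3 + 10*x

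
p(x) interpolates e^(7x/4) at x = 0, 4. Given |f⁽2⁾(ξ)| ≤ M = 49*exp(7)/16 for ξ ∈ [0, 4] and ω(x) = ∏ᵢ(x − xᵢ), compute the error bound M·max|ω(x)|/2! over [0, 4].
49*exp(7)/8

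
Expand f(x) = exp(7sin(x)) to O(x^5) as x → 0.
1 + 7*x + 49*x**2/2 + 56*x**3 + 735*x**4/8 + O(x**5)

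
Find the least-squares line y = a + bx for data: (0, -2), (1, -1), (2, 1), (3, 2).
a = -21/10, b = 7/5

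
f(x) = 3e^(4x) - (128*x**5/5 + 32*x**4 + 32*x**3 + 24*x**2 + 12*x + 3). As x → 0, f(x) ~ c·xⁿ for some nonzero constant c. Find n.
6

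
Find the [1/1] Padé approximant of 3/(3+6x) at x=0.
1/(2*x + 1)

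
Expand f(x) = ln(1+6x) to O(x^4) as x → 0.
6*x - 18*x**2 + 72*x**3 + O(x**4)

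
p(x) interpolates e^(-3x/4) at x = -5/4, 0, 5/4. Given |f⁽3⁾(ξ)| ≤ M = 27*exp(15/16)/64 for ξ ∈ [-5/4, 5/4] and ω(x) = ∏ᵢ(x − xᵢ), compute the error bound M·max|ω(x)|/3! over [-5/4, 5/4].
125*sqrt(3)*exp(15/16)/4096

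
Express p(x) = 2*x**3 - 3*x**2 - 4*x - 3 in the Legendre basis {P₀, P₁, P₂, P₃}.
(-4)P₀ + (-14/5)P₁ + (-2)P₂ + (4/5)P₃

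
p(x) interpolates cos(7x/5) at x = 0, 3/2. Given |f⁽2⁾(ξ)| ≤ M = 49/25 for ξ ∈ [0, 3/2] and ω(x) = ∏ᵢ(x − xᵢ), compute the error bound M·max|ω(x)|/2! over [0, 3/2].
441/800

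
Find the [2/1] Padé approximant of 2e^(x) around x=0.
(x**2/3 + 4*x/3 + 2)/(1 - x/3)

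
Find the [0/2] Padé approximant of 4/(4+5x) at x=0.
1/(5*x/4 + 1)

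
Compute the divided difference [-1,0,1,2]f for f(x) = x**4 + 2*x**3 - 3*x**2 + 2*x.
4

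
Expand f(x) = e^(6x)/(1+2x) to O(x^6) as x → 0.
1 + 4*x + 10*x**2 + 16*x**3 + 22*x**4 + 104*x**5/5 + O(x**6)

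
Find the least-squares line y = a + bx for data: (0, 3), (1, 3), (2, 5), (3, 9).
a = 2, b = 2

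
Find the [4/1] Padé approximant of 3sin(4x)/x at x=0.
128*x**4/5 - 32*x**2 + 12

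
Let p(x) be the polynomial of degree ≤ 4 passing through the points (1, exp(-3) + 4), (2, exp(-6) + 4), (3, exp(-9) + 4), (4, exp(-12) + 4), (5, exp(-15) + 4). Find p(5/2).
(-5*exp(12) - 20*exp(3) + 3 + 90*exp(6) + 60*exp(9) + 512*exp(15))*exp(-15)/128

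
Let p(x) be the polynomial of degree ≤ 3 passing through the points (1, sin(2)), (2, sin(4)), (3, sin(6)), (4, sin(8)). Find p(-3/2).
385*sin(6)/16 - 105*sin(8)/16 + 231*sin(2)/16 - 495*sin(4)/16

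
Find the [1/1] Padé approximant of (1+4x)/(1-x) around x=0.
(4*x + 1)/(1 - x)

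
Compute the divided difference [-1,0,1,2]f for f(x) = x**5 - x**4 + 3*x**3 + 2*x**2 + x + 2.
6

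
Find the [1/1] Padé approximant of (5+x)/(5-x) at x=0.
(x/5 + 1)/(1 - x/5)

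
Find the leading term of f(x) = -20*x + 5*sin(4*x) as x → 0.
-160*x**3/3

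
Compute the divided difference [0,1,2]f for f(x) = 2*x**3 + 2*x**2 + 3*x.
8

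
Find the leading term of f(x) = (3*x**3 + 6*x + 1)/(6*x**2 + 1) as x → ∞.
x/2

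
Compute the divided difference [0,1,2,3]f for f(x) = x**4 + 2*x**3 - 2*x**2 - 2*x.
8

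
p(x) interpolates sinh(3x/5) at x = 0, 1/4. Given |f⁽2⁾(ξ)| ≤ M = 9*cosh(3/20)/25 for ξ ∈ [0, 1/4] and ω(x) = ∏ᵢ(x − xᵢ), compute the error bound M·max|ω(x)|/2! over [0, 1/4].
9*cosh(3/20)/3200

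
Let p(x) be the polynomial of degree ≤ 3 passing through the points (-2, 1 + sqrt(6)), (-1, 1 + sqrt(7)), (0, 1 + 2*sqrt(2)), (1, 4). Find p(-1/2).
-sqrt(6)/16 + 13/16 + 9*sqrt(7)/16 + 9*sqrt(2)/8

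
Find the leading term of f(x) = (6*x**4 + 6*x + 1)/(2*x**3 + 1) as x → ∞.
3*x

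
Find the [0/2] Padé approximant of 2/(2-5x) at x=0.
1/(1 - 5*x/2)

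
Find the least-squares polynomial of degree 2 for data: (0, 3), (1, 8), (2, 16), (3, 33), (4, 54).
114/35 + (69/70)x + (41/14)x²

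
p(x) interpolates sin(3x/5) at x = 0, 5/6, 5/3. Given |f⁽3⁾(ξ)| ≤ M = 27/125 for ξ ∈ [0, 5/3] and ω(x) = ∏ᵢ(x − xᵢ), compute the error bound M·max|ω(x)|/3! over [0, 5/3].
sqrt(3)/216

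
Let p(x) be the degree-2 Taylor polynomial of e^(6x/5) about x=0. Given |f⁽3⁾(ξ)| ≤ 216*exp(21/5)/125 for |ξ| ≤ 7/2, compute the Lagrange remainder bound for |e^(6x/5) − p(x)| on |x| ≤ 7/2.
3087*exp(21/5)/250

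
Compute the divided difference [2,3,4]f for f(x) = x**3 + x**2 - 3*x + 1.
10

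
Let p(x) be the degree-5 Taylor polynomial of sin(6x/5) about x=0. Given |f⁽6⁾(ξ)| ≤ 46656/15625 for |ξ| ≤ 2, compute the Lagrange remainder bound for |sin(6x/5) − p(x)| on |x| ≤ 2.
20736/78125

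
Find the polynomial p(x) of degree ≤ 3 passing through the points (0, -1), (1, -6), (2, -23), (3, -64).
-2*x**3 - 3*x - 1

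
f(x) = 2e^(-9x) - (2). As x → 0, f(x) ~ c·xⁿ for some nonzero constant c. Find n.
1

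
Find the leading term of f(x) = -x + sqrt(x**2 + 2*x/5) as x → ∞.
1/5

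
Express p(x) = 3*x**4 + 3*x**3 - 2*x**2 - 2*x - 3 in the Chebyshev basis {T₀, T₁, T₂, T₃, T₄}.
(-23/8)T₀ + (1/4)T₁ + (1/2)T₂ + (3/4)T₃ + (3/8)T₄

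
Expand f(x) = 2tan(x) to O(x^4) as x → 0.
2*x + 2*x**3/3 + O(x**4)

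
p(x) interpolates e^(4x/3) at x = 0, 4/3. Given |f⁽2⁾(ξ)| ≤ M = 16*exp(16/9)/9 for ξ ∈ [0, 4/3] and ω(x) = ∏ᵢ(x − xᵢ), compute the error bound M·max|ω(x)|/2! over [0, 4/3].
32*exp(16/9)/81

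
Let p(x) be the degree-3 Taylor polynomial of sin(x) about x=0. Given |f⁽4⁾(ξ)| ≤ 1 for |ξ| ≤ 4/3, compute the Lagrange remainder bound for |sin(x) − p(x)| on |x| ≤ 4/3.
32/243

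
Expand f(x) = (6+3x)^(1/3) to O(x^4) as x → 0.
6**(1/3) + 6**(1/3)*x/6 - 6**(1/3)*x**2/36 + 5*6**(1/3)*x**3/648 + O(x**4)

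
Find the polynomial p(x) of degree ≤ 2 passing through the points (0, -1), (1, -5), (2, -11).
-x**2 - 3*x - 1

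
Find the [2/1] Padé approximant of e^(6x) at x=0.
(6*x**2 + 4*x + 1)/(1 - 2*x)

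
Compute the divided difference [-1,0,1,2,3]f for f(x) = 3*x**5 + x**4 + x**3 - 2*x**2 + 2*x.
16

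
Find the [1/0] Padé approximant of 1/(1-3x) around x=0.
3*x + 1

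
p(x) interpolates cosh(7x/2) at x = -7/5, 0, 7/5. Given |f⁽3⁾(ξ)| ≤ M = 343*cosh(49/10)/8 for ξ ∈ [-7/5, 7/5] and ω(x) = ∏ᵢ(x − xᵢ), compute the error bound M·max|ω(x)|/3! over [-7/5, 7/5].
117649*sqrt(3)*cosh(49/10)/27000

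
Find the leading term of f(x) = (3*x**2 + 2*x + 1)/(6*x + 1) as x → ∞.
x/2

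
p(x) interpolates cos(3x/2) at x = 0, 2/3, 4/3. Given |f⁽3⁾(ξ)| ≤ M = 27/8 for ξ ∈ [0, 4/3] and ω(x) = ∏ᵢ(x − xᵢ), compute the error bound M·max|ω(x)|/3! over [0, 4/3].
sqrt(3)/27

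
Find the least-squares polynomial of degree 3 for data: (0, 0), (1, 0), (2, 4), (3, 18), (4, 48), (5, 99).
2/63 + (-125/378)x + (-187/252)x² + (103/108)x³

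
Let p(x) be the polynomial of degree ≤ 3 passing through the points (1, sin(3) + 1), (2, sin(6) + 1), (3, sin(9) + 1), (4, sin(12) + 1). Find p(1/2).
-5*sin(12)/16 + 35*sin(3)/16 + 21*sin(9)/16 - 35*sin(6)/16 + 1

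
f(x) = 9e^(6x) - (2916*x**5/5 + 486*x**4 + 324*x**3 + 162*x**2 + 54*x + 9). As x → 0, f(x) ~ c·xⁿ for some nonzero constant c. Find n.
6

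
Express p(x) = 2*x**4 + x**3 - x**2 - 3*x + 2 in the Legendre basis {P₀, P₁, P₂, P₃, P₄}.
(31/15)P₀ + (-12/5)P₁ + (10/21)P₂ + (2/5)P₃ + (16/35)P₄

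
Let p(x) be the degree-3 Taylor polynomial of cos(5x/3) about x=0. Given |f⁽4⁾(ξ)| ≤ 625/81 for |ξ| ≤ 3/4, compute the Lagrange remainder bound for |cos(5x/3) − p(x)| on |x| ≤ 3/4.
625/6144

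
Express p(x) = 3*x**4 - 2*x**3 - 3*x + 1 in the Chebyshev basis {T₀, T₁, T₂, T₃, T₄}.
(17/8)T₀ + (-9/2)T₁ + (3/2)T₂ + (-1/2)T₃ + (3/8)T₄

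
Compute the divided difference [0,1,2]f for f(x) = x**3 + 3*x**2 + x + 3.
6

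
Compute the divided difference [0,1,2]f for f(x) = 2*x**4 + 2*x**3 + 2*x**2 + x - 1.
22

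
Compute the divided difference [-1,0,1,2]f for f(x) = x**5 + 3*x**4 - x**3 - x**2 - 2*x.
10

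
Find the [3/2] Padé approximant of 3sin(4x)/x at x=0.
(12 - 112*x**2/5)/(4*x**2/5 + 1)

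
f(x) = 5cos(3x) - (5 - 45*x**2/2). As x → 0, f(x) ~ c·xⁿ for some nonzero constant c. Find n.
4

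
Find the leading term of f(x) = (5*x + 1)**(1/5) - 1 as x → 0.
x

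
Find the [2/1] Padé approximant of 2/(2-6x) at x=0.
1/(1 - 3*x)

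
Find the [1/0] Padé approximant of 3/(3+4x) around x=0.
1 - 4*x/3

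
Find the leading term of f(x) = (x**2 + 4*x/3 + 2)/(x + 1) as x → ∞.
x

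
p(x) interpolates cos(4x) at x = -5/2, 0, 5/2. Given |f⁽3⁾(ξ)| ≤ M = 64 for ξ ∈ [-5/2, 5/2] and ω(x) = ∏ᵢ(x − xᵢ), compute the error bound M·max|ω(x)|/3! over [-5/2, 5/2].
1000*sqrt(3)/27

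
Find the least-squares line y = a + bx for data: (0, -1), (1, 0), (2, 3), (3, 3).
a = -1, b = 3/2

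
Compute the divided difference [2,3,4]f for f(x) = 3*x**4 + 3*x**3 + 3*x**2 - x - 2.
195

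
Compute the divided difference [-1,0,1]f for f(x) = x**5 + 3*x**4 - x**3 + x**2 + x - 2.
4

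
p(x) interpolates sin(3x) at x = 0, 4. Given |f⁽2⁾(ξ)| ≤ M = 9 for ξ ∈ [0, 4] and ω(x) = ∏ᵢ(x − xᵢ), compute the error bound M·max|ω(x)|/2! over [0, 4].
18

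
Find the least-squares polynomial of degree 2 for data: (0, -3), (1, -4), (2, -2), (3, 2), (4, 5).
-118/35 + (-23/35)x + (5/7)x²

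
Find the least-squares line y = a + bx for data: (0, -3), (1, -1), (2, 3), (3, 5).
a = -16/5, b = 14/5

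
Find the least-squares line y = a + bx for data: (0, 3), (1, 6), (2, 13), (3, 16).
a = 13/5, b = 23/5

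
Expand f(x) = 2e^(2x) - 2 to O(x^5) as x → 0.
4*x + 4*x**2 + 8*x**3/3 + 4*x**4/3 + O(x**5)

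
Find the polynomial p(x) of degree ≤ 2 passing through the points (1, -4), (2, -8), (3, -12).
-4*x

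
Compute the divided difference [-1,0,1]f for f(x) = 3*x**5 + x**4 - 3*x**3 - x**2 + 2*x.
0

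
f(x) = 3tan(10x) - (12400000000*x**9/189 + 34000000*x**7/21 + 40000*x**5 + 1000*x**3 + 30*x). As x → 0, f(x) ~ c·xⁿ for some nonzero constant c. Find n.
11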